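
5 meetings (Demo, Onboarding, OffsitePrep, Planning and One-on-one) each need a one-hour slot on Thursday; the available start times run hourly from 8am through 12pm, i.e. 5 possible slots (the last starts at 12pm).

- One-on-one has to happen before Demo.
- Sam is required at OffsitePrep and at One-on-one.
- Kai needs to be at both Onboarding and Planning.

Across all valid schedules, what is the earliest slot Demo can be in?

Precedence pushes Demo to at least 9am.
Demo at 9am is achievable: Onboarding -> 8am; One-on-one -> 8am; OffsitePrep -> 9am; Planning -> 9am; Demo -> 9am.

9am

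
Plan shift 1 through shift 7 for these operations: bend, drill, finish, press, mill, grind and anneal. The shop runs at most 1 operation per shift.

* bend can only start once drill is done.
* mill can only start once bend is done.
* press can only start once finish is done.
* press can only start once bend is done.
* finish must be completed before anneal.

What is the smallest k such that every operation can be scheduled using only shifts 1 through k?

7

The precedence chain requires at least 3 distinct shifts.
With at most 1 per shift and 7 operations, at least 7 shifts are needed.
7 works (last occupied shift: shift 7): for example press in shift 4; anneal in shift 6; drill in shift 1; grind in shift 7; finish in shift 3; bend in shift 2; mill in shift 5.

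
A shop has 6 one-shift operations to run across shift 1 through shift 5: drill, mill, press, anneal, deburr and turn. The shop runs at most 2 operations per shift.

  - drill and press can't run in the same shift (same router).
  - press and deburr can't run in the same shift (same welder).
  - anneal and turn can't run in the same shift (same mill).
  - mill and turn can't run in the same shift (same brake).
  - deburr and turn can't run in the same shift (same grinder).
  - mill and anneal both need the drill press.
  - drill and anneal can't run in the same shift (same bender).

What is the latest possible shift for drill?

drill at shift 5 is achievable: mill=shift 1; anneal=shift 2; press=shift 1; turn=shift 3; drill=shift 5; deburr=shift 2.

shift 5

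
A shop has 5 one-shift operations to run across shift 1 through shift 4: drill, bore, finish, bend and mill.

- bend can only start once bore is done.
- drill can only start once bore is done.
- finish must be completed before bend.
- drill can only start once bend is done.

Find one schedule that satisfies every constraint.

bore=shift 1; drill=shift 3; mill=shift 1; finish=shift 1; bend=shift 2

Checking: bore(shift 1) before drill(shift 3); finish(shift 1) before bend(shift 2); bend(shift 2) before drill(shift 3); bore(shift 1) before bend(shift 2).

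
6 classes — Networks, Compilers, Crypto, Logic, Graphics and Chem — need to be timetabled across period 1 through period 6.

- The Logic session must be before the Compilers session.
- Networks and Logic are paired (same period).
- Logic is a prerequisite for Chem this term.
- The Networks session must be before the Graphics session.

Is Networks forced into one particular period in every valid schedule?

No

Networks can be period 1 (e.g. Crypto -> period 1, Networks -> period 1, Compilers -> period 2, Chem -> period 2, Graphics -> period 2, Logic -> period 1) or period 2 (e.g. Networks in period 2; Graphics in period 3; Compilers in period 3; Logic in period 2; Crypto in period 1; Chem in period 3).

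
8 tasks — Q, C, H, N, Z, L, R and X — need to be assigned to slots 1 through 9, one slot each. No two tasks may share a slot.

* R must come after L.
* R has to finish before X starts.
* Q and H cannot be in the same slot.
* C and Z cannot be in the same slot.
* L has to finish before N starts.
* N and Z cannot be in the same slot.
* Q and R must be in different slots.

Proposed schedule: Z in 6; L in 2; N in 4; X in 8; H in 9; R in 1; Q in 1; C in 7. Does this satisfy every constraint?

No two tasks may share a slot — violated.
R has to finish before X starts — holds.
N and Z cannot be in the same slot — holds.
Q and H cannot be in the same slot — holds.
R must come after L — violated.
C and Z cannot be in the same slot — holds.
L has to finish before N starts — holds.
Q and R must be in different slots — violated.

No — it violates: Q and R must be in different slots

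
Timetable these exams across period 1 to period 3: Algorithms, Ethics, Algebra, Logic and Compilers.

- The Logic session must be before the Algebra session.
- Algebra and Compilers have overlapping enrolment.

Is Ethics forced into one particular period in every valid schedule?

No

Ethics can be period 1 (e.g. Ethics -> period 1, Compilers -> period 1, Algorithms -> period 1, Algebra -> period 2, Logic -> period 1) or period 2 (e.g. Ethics -> period 2, Logic -> period 1, Compilers -> period 1, Algorithms -> period 1, Algebra -> period 2).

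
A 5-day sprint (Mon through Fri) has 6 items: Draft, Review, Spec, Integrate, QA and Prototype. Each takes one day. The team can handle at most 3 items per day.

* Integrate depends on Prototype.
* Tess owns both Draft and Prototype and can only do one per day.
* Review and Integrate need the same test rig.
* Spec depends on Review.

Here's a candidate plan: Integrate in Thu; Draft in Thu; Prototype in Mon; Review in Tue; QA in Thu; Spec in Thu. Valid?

Invalid. The team can handle at most 3 items per day.

Integrate depends on Prototype — holds.
Spec depends on Review — holds.
Review and Integrate need the same test rig — holds.
The team can handle at most 3 items per day — violated.
Tess owns both Draft and Prototype and can only do one per day — holds.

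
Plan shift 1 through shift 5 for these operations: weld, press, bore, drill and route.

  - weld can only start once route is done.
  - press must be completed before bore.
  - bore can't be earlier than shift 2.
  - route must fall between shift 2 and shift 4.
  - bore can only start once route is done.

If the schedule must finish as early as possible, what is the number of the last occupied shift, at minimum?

The precedence chain requires at least 2 distinct shifts.
Propagating the time windows through the other constraints, weld can't land before shift 3, so the schedule must run through at least shift 3.
3 works (last occupied shift: shift 3): for example drill in shift 1; weld in shift 3; route in shift 2; bore in shift 3; press in shift 1.

3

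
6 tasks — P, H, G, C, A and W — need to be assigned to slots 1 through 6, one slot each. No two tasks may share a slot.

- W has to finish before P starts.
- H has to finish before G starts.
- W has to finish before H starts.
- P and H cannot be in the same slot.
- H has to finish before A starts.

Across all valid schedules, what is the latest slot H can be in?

4

Precedence pushes H to at least 2; downstream work caps H at 5.
H at 4 is achievable: A -> 6, W -> 1, C -> 3, G -> 5, P -> 2, H -> 4.
Nothing later works — the conflict and capacity constraints rule out every slot after 4.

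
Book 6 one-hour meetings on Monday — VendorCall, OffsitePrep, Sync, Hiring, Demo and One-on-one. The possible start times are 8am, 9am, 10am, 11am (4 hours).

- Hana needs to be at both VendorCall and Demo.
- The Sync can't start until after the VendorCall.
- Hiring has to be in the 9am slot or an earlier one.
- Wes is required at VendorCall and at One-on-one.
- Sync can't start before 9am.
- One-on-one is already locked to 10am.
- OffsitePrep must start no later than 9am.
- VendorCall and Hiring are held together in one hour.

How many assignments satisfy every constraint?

30

Splitting on VendorCall: it can be 8am (18), 9am (12). Listing each branch's schedules as (OffsitePrep, Sync, Hiring, Demo, One-on-one):
VendorCall=8am: (8am,9am,8am,9am,10am) (8am,9am,8am,10am,10am) (8am,9am,8am,11am,10am) (8am,10am,8am,9am,10am) (8am,10am,8am,10am,10am) (8am,10am,8am,11am,10am) (8am,11am,8am,9am,10am) (8am,11am,8am,10am,10am) (8am,11am,8am,11am,10am) (9am,9am,8am,9am,10am) (9am,9am,8am,10am,10am) (9am,9am,8am,11am,10am) (9am,10am,8am,9am,10am) (9am,10am,8am,10am,10am) (9am,10am,8am,11am,10am) (9am,11am,8am,9am,10am) (9am,11am,8am,10am,10am) (9am,11am,8am,11am,10am) — 18.
VendorCall=9am: (8am,10am,9am,8am,10am) (8am,10am,9am,10am,10am) (8am,10am,9am,11am,10am) (8am,11am,9am,8am,10am) (8am,11am,9am,10am,10am) (8am,11am,9am,11am,10am) (9am,10am,9am,8am,10am) (9am,10am,9am,10am,10am) (9am,10am,9am,11am,10am) (9am,11am,9am,8am,10am) (9am,11am,9am,10am,10am) (9am,11am,9am,11am,10am) — 12.
Summing: 18 + 12 = 30.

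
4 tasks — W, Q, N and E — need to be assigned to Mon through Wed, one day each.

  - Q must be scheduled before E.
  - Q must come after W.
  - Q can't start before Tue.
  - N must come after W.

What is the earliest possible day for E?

Precedence pushes E to at least Wed.
E at Wed is achievable: Q -> Tue, N -> Tue, E -> Wed, W -> Mon.

Wed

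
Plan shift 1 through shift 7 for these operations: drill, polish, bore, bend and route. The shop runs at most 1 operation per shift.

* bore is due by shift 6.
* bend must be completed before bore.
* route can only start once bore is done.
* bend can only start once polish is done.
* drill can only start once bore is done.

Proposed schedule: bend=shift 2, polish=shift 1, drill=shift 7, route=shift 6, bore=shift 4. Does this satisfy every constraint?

bend can only start once polish is done — holds.
drill can only start once bore is done — holds.
bore is due by shift 6 — holds.
The shop runs at most 1 operation per shift — holds.
route can only start once bore is done — holds.
bend must be completed before bore — holds.

Yes, all constraints hold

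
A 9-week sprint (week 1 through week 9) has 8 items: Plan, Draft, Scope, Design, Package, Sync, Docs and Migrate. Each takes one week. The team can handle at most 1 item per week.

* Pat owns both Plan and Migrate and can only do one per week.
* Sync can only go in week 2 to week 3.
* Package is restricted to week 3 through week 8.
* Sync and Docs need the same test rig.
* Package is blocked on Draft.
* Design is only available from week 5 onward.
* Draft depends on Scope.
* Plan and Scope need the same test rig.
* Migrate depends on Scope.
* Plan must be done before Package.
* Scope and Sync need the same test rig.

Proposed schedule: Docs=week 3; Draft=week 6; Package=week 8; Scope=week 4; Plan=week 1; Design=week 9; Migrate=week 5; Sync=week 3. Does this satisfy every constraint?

No. Sync and Docs need the same test rig is not satisfied.

Scope and Sync need the same test rig — holds.
Design is only available from week 5 onward — holds.
Draft depends on Scope — holds.
The team can handle at most 1 item per week — violated.
Pat owns both Plan and Migrate and can only do one per week — holds.
Sync and Docs need the same test rig — violated.
Migrate depends on Scope — holds.
Sync can only go in week 2 to week 3 — holds.
Plan must be done before Package — holds.
Package is blocked on Draft — holds.
Package is restricted to week 3 through week 8 — holds.
Plan and Scope need the same test rig — holds.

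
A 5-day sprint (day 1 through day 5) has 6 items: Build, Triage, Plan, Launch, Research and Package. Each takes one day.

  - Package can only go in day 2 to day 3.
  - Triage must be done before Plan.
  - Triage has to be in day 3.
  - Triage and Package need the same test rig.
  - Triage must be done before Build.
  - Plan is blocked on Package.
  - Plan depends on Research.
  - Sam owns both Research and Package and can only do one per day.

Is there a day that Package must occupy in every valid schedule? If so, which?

day 2

Package's window is day 2–day 3.
Triage is fixed at day 3, and Package can't share a day with Triage.
So Package must be day 2.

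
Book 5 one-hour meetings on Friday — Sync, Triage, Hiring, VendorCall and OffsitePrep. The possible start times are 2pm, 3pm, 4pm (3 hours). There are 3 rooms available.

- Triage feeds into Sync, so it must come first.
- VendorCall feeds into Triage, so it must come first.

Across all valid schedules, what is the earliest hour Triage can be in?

3pm

Precedence pushes Triage to at least 3pm; downstream work caps Triage at 3pm.
Triage at 3pm is achievable: Triage -> 3pm; Sync -> 4pm; VendorCall -> 2pm; Hiring -> 2pm; OffsitePrep -> 2pm.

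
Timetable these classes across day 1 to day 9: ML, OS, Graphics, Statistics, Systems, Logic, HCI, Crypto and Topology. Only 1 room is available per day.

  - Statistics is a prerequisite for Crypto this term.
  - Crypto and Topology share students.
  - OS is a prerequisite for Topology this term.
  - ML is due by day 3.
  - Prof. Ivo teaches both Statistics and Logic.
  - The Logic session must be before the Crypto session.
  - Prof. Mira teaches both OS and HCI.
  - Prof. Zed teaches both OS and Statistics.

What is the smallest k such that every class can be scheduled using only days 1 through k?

9 days

The precedence chain requires at least 2 distinct days.
With at most 1 per day and 9 classes, at least 9 days are needed.
9 works (last occupied day: day 9): for example Systems -> day 8, OS -> day 5, Crypto -> day 4, HCI -> day 9, Logic -> day 3, Graphics -> day 7, ML -> day 1, Topology -> day 6, Statistics -> day 2.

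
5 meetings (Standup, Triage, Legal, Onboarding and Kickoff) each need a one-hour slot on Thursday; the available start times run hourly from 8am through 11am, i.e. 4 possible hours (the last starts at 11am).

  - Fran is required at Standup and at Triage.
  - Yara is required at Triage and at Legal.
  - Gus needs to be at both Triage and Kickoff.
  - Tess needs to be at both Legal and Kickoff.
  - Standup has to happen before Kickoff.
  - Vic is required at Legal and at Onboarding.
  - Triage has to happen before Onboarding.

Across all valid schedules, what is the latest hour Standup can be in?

Downstream work caps Standup at 10am.
Standup at 10am is achievable: Standup -> 10am; Onboarding -> 9am; Legal -> 10am; Kickoff -> 11am; Triage -> 8am.

10am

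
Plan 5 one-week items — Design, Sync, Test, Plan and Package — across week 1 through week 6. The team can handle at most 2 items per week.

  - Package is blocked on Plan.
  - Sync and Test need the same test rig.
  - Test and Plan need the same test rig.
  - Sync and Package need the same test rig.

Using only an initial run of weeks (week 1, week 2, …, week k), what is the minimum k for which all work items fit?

The precedence chain requires at least 2 distinct weeks.
With at most 2 per week and 5 work items, at least 3 weeks are needed.
3 works (last occupied week: week 3): for example Package in week 2, Design in week 1, Test in week 2, Sync in week 3, Plan in week 1.

3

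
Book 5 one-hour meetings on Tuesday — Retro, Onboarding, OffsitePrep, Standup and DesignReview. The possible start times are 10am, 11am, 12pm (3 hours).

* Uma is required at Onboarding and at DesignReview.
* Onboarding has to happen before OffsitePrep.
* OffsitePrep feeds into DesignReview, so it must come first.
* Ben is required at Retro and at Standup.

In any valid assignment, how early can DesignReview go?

Precedence pushes DesignReview to at least 12pm.
DesignReview at 12pm is achievable: Onboarding -> 10am, OffsitePrep -> 11am, Retro -> 10am, Standup -> 11am, DesignReview -> 12pm.

12pm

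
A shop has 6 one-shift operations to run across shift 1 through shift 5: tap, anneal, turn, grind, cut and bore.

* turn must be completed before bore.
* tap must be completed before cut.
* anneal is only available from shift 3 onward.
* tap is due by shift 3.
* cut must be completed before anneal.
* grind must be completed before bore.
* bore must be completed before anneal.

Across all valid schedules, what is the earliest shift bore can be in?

Precedence pushes bore to at least shift 2; downstream work caps bore at shift 4.
bore at shift 2 is achievable: cut in shift 2, grind in shift 1, anneal in shift 3, turn in shift 1, tap in shift 1, bore in shift 2.

shift 2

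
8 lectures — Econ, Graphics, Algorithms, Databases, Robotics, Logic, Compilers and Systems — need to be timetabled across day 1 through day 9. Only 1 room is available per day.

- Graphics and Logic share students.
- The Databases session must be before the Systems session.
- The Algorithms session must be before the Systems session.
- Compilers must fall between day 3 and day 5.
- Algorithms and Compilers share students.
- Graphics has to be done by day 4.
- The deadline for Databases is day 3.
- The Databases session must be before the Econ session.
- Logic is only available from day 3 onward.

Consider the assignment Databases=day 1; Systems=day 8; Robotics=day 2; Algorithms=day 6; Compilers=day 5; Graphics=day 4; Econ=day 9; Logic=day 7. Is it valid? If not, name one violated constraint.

Only 1 room is available per day — holds.
The Databases session must be before the Systems session — holds.
Compilers must fall between day 3 and day 5 — holds.
Graphics has to be done by day 4 — holds.
The Algorithms session must be before the Systems session — holds.
Algorithms and Compilers share students — holds.
The Databases session must be before the Econ session — holds.
Graphics and Logic share students — holds.
The deadline for Databases is day 3 — holds.
Logic is only available from day 3 onward — holds.

Valid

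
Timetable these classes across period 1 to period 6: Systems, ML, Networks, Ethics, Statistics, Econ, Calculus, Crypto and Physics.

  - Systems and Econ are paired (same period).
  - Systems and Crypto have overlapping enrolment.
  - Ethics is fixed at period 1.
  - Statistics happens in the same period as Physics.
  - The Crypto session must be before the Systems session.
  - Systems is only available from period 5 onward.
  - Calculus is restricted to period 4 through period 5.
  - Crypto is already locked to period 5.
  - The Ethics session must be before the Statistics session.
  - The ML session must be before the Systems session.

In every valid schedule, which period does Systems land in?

period 6

Systems's window is period 5–period 6.
Crypto is fixed at period 5, and Systems can't share a period with Crypto.
So Systems must be period 6.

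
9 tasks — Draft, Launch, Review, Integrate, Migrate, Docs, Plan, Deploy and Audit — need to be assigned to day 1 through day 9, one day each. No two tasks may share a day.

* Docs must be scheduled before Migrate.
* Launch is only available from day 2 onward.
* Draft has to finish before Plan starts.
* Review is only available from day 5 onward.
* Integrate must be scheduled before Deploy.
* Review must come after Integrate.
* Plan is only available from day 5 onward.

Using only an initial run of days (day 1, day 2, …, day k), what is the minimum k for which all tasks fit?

9

The precedence chain requires at least 2 distinct days.
With at most 1 per day and 9 tasks, at least 9 days are needed.
Review can't be placed before day 5, so the schedule must run through at least day 5.
9 works (last occupied day: day 9): for example Launch=day 2, Integrate=day 1, Review=day 5, Migrate=day 7, Draft=day 3, Deploy=day 8, Audit=day 9, Docs=day 4, Plan=day 6.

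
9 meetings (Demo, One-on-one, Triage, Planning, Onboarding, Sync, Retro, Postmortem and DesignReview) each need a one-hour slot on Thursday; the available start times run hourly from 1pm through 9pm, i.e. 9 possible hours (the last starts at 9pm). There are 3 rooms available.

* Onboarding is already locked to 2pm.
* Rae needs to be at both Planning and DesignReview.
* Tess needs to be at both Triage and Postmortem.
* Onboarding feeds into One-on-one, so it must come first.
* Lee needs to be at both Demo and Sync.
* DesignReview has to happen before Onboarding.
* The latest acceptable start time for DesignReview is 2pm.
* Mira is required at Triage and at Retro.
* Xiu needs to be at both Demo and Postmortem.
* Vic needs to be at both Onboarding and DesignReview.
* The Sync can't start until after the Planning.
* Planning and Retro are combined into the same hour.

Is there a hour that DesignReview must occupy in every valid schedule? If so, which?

1pm

DesignReview's window is 1pm–2pm.
Onboarding is fixed at 2pm, and DesignReview can't share a hour with Onboarding.
So DesignReview must be 1pm.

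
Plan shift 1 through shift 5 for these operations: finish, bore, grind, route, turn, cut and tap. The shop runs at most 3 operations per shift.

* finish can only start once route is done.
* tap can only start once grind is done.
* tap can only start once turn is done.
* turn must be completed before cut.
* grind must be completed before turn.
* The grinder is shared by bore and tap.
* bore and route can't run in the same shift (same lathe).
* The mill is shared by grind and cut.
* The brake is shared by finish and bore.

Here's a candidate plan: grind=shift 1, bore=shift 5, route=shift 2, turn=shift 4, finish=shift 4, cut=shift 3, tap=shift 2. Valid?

No. tap can only start once turn is done is not satisfied.

grind must be completed before turn — holds.
bore and route can't run in the same shift (same lathe) — holds.
turn must be completed before cut — violated.
The mill is shared by grind and cut — holds.
The brake is shared by finish and bore — holds.
tap can only start once turn is done — violated.
The grinder is shared by bore and tap — holds.
The shop runs at most 3 operations per shift — holds.
finish can only start once route is done — holds.
tap can only start once grind is done — holds.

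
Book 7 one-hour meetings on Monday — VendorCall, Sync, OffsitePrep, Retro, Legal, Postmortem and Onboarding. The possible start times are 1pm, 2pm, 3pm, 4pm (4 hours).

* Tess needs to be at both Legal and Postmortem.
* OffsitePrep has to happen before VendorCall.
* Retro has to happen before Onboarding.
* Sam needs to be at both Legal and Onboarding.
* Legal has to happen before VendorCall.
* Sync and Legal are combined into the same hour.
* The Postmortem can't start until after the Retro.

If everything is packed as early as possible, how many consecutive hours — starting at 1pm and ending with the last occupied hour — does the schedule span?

The precedence chain requires at least 2 distinct hours.
2 works (last occupied hour: 2pm): for example Legal=1pm, Retro=1pm, Onboarding=2pm, Postmortem=2pm, OffsitePrep=1pm, Sync=1pm, VendorCall=2pm.

2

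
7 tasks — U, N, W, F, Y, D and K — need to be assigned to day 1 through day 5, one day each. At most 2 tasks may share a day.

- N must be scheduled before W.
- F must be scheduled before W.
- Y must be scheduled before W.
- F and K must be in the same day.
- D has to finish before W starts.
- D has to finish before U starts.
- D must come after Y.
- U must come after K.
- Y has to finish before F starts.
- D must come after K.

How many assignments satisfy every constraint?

Splitting on U: it can be day 4 (5), day 5 (14). Listing each branch's schedules as (N, W, F, Y, D, K) by day number:
U=day 4: (1,4,2,1,3,2) (1,5,2,1,3,2) (3,4,2,1,3,2) (3,5,2,1,3,2) (4,5,2,1,3,2) — 5.
U=day 5: (1,4,2,1,3,2) (1,5,2,1,3,2) (1,5,2,1,4,2) (1,5,3,1,4,3) (1,5,3,2,4,3) (2,5,3,1,4,3) (2,5,3,2,4,3) (3,4,2,1,3,2) (3,5,2,1,3,2) (3,5,2,1,4,2) (4,5,2,1,3,2) (4,5,2,1,4,2) (4,5,3,1,4,3) (4,5,3,2,4,3) — 14.
Summing: 5 + 14 = 19.

19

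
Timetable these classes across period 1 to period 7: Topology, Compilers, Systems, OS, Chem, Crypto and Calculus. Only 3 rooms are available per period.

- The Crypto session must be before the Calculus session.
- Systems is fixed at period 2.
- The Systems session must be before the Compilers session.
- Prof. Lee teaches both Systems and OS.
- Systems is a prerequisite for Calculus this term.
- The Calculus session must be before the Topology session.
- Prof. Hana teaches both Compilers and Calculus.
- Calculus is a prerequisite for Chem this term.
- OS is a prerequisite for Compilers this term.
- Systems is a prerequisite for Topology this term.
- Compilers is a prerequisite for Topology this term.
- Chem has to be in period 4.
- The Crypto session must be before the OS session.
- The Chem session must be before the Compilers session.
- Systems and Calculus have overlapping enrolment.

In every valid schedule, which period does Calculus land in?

period 3

Systems is fixed at period 2 and must come before Calculus, so Calculus is at least period 3.
Chem is fixed at period 4 and must come after Calculus, so Calculus is at most period 3.
So Calculus must be period 3.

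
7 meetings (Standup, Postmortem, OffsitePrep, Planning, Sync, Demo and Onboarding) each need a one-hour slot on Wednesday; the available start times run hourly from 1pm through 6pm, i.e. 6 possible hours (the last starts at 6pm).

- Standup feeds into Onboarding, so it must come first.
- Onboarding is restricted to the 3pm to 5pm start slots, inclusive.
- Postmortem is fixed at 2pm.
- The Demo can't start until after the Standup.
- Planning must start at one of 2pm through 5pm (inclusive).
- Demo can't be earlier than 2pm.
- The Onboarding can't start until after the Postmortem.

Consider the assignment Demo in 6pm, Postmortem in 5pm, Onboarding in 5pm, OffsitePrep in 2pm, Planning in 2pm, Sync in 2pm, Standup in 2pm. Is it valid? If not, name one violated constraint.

Planning must start at one of 2pm through 5pm (inclusive) — holds.
Demo can't be earlier than 2pm — holds.
The Demo can't start until after the Standup — holds.
Onboarding is restricted to the 3pm to 5pm start slots, inclusive — holds.
The Onboarding can't start until after the Postmortem — violated.
Standup feeds into Onboarding, so it must come first — holds.
Postmortem is fixed at 2pm — violated.

No. Postmortem is fixed at 2pm is not satisfied.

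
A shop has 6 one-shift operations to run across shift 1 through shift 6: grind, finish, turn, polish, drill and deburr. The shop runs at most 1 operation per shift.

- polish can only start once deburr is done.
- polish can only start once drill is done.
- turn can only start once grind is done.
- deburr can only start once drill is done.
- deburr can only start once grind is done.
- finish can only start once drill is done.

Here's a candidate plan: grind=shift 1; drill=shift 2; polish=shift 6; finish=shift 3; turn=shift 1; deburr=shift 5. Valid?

finish can only start once drill is done — holds.
deburr can only start once grind is done — holds.
polish can only start once drill is done — holds.
The shop runs at most 1 operation per shift — violated.
polish can only start once deburr is done — holds.
deburr can only start once drill is done — holds.
turn can only start once grind is done — violated.

No. The shop runs at most 1 operation per shift is not satisfied.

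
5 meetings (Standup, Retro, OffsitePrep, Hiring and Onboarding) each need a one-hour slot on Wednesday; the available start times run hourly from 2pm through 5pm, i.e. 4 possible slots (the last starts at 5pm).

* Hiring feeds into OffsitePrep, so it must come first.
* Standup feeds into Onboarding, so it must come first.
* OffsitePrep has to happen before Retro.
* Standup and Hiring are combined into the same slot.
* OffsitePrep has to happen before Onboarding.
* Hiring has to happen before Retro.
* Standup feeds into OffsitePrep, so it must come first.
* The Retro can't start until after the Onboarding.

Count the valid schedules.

Enumerating: Hiring in 2pm, OffsitePrep in 3pm, Retro in 5pm, Standup in 2pm, Onboarding in 4pm.

1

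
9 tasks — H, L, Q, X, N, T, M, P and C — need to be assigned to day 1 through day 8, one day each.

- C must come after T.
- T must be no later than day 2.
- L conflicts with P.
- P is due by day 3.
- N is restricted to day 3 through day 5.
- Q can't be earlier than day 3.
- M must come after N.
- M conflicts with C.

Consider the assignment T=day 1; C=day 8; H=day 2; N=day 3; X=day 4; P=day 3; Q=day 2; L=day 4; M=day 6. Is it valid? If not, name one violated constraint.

No — it violates: Q can't be earlier than day 3

T must be no later than day 2 — holds.
M must come after N — holds.
N is restricted to day 3 through day 5 — holds.
C must come after T — holds.
P is due by day 3 — holds.
Q can't be earlier than day 3 — violated.
M conflicts with C — holds.
L conflicts with P — holds.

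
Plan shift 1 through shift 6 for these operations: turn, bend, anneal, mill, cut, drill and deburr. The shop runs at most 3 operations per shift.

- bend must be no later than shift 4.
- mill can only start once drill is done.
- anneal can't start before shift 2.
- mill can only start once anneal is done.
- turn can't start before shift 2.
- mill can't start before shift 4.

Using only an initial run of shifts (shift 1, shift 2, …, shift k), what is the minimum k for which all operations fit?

The precedence chain requires at least 2 distinct shifts.
With at most 3 per shift and 7 operations, at least 3 shifts are needed.
mill can't be placed before shift 4, so the schedule must run through at least shift 4.
4 works (last occupied shift: shift 4): for example deburr=shift 2, cut=shift 1, bend=shift 1, turn=shift 2, mill=shift 4, anneal=shift 2, drill=shift 1.

4 shifts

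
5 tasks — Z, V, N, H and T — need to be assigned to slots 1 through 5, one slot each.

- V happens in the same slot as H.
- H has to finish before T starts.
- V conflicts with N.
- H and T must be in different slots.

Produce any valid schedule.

H -> 1; V -> 1; N -> 2; Z -> 1; T -> 2

Checking: H(1) before T(2); H(1) != T(2); V(1) != N(2); V = H = 1.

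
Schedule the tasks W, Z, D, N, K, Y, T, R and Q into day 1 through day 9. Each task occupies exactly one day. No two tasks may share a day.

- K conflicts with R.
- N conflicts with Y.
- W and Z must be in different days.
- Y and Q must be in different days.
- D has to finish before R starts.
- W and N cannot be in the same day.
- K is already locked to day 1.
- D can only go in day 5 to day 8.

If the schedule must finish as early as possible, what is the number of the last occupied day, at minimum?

9

The precedence chain requires at least 2 distinct days.
With at most 1 per day and 9 tasks, at least 9 days are needed.
Propagating the time windows through the other constraints, R can't land before day 6, so the schedule must run through at least day 6.
9 works (last occupied day: day 9): for example D in day 5, R in day 6, N in day 4, Z in day 3, Y in day 7, K in day 1, Q in day 9, W in day 2, T in day 8.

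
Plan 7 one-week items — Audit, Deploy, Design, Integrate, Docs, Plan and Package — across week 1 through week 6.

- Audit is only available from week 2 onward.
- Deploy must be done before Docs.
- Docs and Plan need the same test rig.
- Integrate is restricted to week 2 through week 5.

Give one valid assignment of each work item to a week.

Plan in week 1, Integrate in week 2, Package in week 1, Docs in week 2, Audit in week 2, Deploy in week 1, Design in week 1

Checking: Deploy(week 1) before Docs(week 2); Docs(week 2) != Plan(week 1); Integrate=week 2 in [week 2,week 5]; Audit=week 2 in [week 2,week 6].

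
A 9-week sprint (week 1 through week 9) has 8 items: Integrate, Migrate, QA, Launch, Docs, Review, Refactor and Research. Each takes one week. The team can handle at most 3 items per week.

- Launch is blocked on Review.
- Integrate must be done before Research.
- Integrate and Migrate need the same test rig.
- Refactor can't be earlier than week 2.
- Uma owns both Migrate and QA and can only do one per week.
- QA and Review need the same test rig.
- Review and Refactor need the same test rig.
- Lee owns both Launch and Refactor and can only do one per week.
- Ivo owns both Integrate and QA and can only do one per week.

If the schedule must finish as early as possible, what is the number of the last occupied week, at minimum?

3

The precedence chain requires at least 2 distinct weeks.
With at most 3 per week and 8 tasks, at least 3 weeks are needed.
3 works (last occupied week: week 3): for example Integrate in week 1, Migrate in week 2, Launch in week 3, Review in week 1, Research in week 2, Docs in week 1, Refactor in week 2, QA in week 3.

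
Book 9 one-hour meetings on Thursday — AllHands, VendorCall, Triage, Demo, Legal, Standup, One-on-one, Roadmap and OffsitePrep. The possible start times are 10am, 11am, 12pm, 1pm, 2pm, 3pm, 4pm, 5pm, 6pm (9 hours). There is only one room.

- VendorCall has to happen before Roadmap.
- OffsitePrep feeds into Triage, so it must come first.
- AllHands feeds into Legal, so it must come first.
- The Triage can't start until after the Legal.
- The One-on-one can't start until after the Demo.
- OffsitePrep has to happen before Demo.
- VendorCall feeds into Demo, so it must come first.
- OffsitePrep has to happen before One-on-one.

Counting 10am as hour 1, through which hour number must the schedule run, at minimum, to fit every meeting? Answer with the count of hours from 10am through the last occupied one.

The precedence chain requires at least 3 distinct hours.
With at most 1 per hour and 9 meetings, at least 9 hours are needed.
9 works (last occupied hour: 6pm): for example VendorCall=11am; Legal=2pm; AllHands=1pm; OffsitePrep=10am; Standup=6pm; Demo=12pm; Roadmap=5pm; Triage=3pm; One-on-one=4pm.

9 hours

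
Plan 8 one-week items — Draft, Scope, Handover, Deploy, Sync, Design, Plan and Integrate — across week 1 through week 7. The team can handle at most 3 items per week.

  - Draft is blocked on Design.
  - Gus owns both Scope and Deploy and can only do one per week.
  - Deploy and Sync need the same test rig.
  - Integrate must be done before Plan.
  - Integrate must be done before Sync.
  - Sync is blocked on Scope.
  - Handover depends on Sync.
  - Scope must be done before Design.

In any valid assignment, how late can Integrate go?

Downstream work caps Integrate at week 5.
Integrate at week 5 is achievable: Draft in week 3; Design in week 2; Plan in week 6; Sync in week 6; Integrate in week 5; Deploy in week 2; Handover in week 7; Scope in week 1.

week 5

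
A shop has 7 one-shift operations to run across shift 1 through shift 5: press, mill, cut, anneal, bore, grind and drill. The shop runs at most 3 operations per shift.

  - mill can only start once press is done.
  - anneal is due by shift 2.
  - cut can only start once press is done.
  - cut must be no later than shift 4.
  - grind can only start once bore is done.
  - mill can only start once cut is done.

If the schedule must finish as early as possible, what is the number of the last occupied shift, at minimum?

shift 3

The precedence chain requires at least 3 distinct shifts.
With at most 3 per shift and 7 operations, at least 3 shifts are needed.
3 works (last occupied shift: shift 3): for example drill -> shift 2, anneal -> shift 1, mill -> shift 3, grind -> shift 2, press -> shift 1, bore -> shift 1, cut -> shift 2.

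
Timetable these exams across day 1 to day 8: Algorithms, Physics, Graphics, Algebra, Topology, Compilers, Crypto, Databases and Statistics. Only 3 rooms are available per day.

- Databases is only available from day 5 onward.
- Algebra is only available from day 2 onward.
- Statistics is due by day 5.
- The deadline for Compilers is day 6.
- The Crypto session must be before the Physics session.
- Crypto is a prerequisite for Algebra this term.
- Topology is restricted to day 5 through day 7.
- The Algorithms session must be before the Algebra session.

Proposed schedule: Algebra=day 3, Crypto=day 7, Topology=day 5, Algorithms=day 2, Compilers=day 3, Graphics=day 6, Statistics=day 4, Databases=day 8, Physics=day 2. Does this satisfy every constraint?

Topology is restricted to day 5 through day 7 — holds.
The deadline for Compilers is day 6 — holds.
The Algorithms session must be before the Algebra session — holds.
Databases is only available from day 5 onward — holds.
Algebra is only available from day 2 onward — holds.
Statistics is due by day 5 — holds.
Crypto is a prerequisite for Algebra this term — violated.
Only 3 rooms are available per day — holds.
The Crypto session must be before the Physics session — violated.

Invalid. The Crypto session must be before the Physics session.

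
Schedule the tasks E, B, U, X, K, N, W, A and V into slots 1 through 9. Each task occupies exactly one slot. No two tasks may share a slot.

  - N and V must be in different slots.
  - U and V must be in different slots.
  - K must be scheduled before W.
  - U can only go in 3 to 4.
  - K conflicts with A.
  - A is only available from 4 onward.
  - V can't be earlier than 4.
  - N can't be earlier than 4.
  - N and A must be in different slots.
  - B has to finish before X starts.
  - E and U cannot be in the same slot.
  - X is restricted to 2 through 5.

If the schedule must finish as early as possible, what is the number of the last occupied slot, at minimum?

The precedence chain requires at least 2 distinct slots.
With at most 1 per slot and 9 tasks, at least 9 slots are needed.
N can't be placed before 4, so the schedule must run through at least slot 4.
9 works (last occupied slot: 9): for example W -> 8, B -> 1, K -> 7, E -> 9, A -> 5, N -> 4, X -> 2, V -> 6, U -> 3.

9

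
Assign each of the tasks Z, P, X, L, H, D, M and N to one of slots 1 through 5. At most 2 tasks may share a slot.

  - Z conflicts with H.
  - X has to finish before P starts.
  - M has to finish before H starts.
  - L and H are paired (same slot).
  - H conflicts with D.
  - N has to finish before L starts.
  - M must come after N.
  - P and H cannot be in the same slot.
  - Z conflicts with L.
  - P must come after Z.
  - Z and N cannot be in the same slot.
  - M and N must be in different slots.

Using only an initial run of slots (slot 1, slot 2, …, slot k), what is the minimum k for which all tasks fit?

4

The precedence chain requires at least 3 distinct slots.
With at most 2 per slot and 8 tasks, at least 4 slots are needed.
4 works (last occupied slot: 4): for example P=2; H=4; D=3; X=1; N=2; Z=1; M=3; L=4.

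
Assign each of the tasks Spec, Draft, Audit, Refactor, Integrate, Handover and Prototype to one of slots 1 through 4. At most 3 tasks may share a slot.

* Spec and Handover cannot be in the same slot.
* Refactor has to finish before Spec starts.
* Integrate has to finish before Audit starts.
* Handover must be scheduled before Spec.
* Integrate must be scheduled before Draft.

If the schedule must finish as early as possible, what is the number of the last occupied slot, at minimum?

The precedence chain requires at least 2 distinct slots.
With at most 3 per slot and 7 tasks, at least 3 slots are needed.
3 works (last occupied slot: 3): for example Draft -> 2, Audit -> 2, Prototype -> 3, Refactor -> 1, Spec -> 2, Integrate -> 1, Handover -> 1.

slot 3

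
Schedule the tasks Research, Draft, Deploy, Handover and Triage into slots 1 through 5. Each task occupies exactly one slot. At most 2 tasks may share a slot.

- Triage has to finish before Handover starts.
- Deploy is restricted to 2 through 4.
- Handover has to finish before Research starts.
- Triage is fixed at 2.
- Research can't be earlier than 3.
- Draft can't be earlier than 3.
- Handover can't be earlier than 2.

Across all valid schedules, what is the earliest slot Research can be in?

Research is available from 3; precedence pushes Research to at least 4.
Research at 4 is achievable: Handover=3, Draft=3, Research=4, Triage=2, Deploy=2.

4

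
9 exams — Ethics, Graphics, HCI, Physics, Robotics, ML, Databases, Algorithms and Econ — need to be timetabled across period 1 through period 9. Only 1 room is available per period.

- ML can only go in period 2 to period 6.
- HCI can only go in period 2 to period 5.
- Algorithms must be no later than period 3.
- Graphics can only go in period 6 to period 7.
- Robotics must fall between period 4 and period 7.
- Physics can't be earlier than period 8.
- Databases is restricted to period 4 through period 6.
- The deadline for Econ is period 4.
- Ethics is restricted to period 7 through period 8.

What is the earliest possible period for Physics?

Physics is available from period 8.
Physics at period 9 is achievable: HCI=period 2, Databases=period 4, Graphics=period 6, Robotics=period 7, ML=period 5, Algorithms=period 1, Physics=period 9, Ethics=period 8, Econ=period 3.
Nothing earlier works — the capacity limit rule out every period before period 9.

period 9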